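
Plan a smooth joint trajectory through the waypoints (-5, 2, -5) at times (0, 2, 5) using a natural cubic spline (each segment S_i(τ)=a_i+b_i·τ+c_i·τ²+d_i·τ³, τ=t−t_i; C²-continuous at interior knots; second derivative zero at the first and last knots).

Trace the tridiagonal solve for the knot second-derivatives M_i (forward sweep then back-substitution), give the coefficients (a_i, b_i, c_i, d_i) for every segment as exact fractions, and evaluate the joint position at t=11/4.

  seg 0: a=-5 b=14/3 c=0 d=-7/24
  seg 1: a=2 b=7/6 c=-7/4 d=7/36
S(11/4) = 505/256

Δ: Δ0=7/2, Δ1=-7/3
row 1: diag=10, rhs=-35; c'=3/10, d'=-7/2
back: M1=-7/2
M: M0=0, M1=-7/2, M2=0
seg 0: a=-5, c=M0/2=0, d=(M1−M0)/(6·2)=-7/24, b=Δ0−h0·(2M0+M1)/6=14/3
seg 1: a=2, c=M1/2=-7/4, d=(M2−M1)/(6·3)=7/36, b=Δ1−h1·(2M1+M2)/6=7/6
t_q=11/4 → seg 1, τ=3/4; S=2+7/6·τ+-7/4·τ²+7/36·τ³=505/256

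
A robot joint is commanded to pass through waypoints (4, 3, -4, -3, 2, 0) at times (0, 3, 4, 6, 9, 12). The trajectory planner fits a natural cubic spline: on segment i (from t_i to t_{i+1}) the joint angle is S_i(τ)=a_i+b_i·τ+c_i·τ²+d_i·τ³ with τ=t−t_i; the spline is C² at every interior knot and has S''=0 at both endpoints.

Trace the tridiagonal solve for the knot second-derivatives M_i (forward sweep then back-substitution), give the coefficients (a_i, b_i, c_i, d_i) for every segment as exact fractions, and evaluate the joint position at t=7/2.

  seg 0: a=4 b=8747/3222 c=0 d=-9821/28998
  seg 1: a=3 b=-10358/1611 c=-9821/3222 d=887/358
  seg 2: a=-4 b=-16409/3222 c=7064/1611 d=-853/1074
  seg 3: a=-3 b=9395/3222 c=-613/1611 d=-347/28998
  seg 4: a=2 b=499/1611 c=-1573/3222 d=1573/28998
S(7/2) = -17195/25776

Δ: Δ0=-1/3, Δ1=-7, Δ2=1/2, Δ3=5/3, Δ4=-2/3
row 1: diag=8, rhs=-40; c'=1/8, d'=-5
row 2: denom=6−1·1/8=47/8; d'=(45−1·-5)/(47/8)=400/47
row 3: denom=10−2·16/47=438/47; d'=(7−2·400/47)/(438/47)=-157/146
row 4: denom=12−3·47/146=1611/146; d'=(-14−3·-157/146)/(1611/146)=-1573/1611
back: M4=-1573/1611
back: M3=-157/146−47/146·-1573/1611=-1226/1611
back: M2=400/47−16/47·-1226/1611=14128/1611
back: M1=-5−1/8·14128/1611=-9821/1611
M: M0=0, M1=-9821/1611, M2=14128/1611, M3=-1226/1611, M4=-1573/1611, M5=0
seg 0: a=4, c=M0/2=0, d=(M1−M0)/(6·3)=-9821/28998, b=Δ0−h0·(2M0+M1)/6=8747/3222
seg 1: a=3, c=M1/2=-9821/3222, d=(M2−M1)/(6·1)=887/358, b=Δ1−h1·(2M1+M2)/6=-10358/1611
seg 2: a=-4, c=M2/2=7064/1611, d=(M3−M2)/(6·2)=-853/1074, b=Δ2−h2·(2M2+M3)/6=-16409/3222
seg 3: a=-3, c=M3/2=-613/1611, d=(M4−M3)/(6·3)=-347/28998, b=Δ3−h3·(2M3+M4)/6=9395/3222
seg 4: a=2, c=M4/2=-1573/3222, d=(M5−M4)/(6·3)=1573/28998, b=Δ4−h4·(2M4+M5)/6=499/1611
t_q=7/2 → seg 1, τ=1/2; S=3+-10358/1611·τ+-9821/3222·τ²+887/358·τ³=-17195/25776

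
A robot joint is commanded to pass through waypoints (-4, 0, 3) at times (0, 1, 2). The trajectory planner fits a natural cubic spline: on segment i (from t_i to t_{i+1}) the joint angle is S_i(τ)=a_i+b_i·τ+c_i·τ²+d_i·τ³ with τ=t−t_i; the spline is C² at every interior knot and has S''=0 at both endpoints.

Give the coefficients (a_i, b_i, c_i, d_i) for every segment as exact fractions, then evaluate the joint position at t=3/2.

  seg 0: a=-4 b=17/4 c=0 d=-1/4
  seg 1: a=0 b=7/2 c=-3/4 d=1/4
S(3/2) = 51/32

Δ: Δ0=4, Δ1=3
row 1: diag=4, rhs=-6; c'=1/4, d'=-3/2
back: M1=-3/2
M: M0=0, M1=-3/2, M2=0
seg 0: a=-4, c=M0/2=0, d=(M1−M0)/(6·1)=-1/4, b=Δ0−h0·(2M0+M1)/6=17/4
seg 1: a=0, c=M1/2=-3/4, d=(M2−M1)/(6·1)=1/4, b=Δ1−h1·(2M1+M2)/6=7/2
t_q=3/2 → seg 1, τ=1/2; S=0+7/2·τ+-3/4·τ²+1/4·τ³=51/32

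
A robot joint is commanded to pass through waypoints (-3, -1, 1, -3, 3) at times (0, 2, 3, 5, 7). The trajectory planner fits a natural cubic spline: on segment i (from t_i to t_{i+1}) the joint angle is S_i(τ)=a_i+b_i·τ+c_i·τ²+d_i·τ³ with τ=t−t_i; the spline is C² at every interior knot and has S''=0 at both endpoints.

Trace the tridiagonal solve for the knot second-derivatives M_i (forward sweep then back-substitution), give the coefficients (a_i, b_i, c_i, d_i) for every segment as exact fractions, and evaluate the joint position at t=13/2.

Δ: Δ0=1, Δ1=2, Δ2=-2, Δ3=3
row 1: diag=6, rhs=6; c'=1/6, d'=1
row 2: denom=6−1·1/6=35/6; d'=(-24−1·1)/(35/6)=-30/7
row 3: denom=8−2·12/35=256/35; d'=(30−2·-30/7)/(256/35)=675/128
back: M3=675/128
back: M2=-30/7−12/35·675/128=-195/32
back: M1=1−1/6·-195/32=129/64
M: M0=0, M1=129/64, M2=-195/32, M3=675/128, M4=0
seg 0: a=-3, c=M0/2=0, d=(M1−M0)/(6·2)=43/256, b=Δ0−h0·(2M0+M1)/6=21/64
seg 1: a=-1, c=M1/2=129/128, d=(M2−M1)/(6·1)=-173/128, b=Δ1−h1·(2M1+M2)/6=75/32
seg 2: a=1, c=M2/2=-195/64, d=(M3−M2)/(6·2)=485/512, b=Δ2−h2·(2M2+M3)/6=39/128
seg 3: a=-3, c=M3/2=675/256, d=(M4−M3)/(6·2)=-225/512, b=Δ3−h3·(2M3+M4)/6=-33/64
t_q=13/2 → seg 3, τ=3/2; S=-3+-33/64·τ+675/256·τ²+-225/512·τ³=2769/4096

  seg 0: a=-3 b=21/64 c=0 d=43/256
  seg 1: a=-1 b=75/32 c=129/128 d=-173/128
  seg 2: a=1 b=39/128 c=-195/64 d=485/512
  seg 3: a=-3 b=-33/64 c=675/256 d=-225/512
S(13/2) = 2769/4096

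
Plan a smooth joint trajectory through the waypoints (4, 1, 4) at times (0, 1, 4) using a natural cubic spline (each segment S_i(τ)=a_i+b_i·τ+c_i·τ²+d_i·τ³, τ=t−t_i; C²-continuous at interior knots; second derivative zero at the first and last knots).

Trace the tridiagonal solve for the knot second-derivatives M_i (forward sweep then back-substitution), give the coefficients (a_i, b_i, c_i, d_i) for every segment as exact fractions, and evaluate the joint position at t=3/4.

  seg 0: a=4 b=-7/2 c=0 d=1/2
  seg 1: a=1 b=-2 c=3/2 d=-1/6
S(3/4) = 203/128

Δ: Δ0=-3, Δ1=1
row 1: diag=8, rhs=24; c'=3/8, d'=3
back: M1=3
M: M0=0, M1=3, M2=0
seg 0: a=4, c=M0/2=0, d=(M1−M0)/(6·1)=1/2, b=Δ0−h0·(2M0+M1)/6=-7/2
seg 1: a=1, c=M1/2=3/2, d=(M2−M1)/(6·3)=-1/6, b=Δ1−h1·(2M1+M2)/6=-2
t_q=3/4 → seg 0, τ=3/4; S=4+-7/2·τ+0·τ²+1/2·τ³=203/128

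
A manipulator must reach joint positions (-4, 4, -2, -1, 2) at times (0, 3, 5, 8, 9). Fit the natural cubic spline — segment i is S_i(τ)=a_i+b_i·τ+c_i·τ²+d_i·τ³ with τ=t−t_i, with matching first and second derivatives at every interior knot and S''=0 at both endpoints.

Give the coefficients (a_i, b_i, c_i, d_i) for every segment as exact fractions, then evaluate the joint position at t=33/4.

Δ: Δ0=8/3, Δ1=-3, Δ2=1/3, Δ3=3
row 1: diag=10, rhs=-34; c'=1/5, d'=-17/5
row 2: denom=10−2·1/5=48/5; d'=(20−2·-17/5)/(48/5)=67/24
row 3: denom=8−3·5/16=113/16; d'=(16−3·67/24)/(113/16)=122/113
back: M3=122/113
back: M2=67/24−5/16·122/113=832/339
back: M1=-17/5−1/5·832/339=-1319/339
M: M0=0, M1=-1319/339, M2=832/339, M3=122/113, M4=0
seg 0: a=-4, c=M0/2=0, d=(M1−M0)/(6·3)=-1319/6102, b=Δ0−h0·(2M0+M1)/6=3127/678
seg 1: a=4, c=M1/2=-1319/678, d=(M2−M1)/(6·2)=239/452, b=Δ1−h1·(2M1+M2)/6=-415/339
seg 2: a=-2, c=M2/2=416/339, d=(M3−M2)/(6·3)=-233/3051, b=Δ2−h2·(2M2+M3)/6=-902/339
seg 3: a=-1, c=M3/2=61/113, d=(M4−M3)/(6·1)=-61/339, b=Δ3−h3·(2M3+M4)/6=895/339
t_q=33/4 → seg 3, τ=1/4; S=-1+895/339·τ+61/113·τ²+-61/339·τ³=-2235/7232

  seg 0: a=-4 b=3127/678 c=0 d=-1319/6102
  seg 1: a=4 b=-415/339 c=-1319/678 d=239/452
  seg 2: a=-2 b=-902/339 c=416/339 d=-233/3051
  seg 3: a=-1 b=895/339 c=61/113 d=-61/339
S(33/4) = -2235/7232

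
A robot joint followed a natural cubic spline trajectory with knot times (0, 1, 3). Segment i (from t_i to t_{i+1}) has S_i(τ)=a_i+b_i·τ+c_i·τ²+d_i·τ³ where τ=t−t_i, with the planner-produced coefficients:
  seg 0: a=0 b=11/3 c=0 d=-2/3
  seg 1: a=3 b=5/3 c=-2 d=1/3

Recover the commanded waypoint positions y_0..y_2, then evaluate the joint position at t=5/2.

y_0 = S_0(0) = a_0 = 0
y_1 = S_1(0) = a_1 = 3
y_2 = S_1(2) = 1
t_q=5/2 is in segment 1 (τ=3/2); S_1(τ)=17/8

y_0=0 y_1=3 y_2=1
S(5/2) = 17/8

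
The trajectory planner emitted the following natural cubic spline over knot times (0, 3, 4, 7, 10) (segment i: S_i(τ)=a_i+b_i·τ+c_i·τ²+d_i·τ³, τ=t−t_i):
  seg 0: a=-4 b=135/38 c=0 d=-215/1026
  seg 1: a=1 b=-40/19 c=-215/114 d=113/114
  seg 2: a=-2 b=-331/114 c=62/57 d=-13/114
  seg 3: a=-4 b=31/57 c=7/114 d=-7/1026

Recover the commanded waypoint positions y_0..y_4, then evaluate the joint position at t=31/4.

y_0 = S_0(0) = a_0 = -4
y_1 = S_1(0) = a_1 = 1
y_2 = S_2(0) = a_2 = -2
y_3 = S_3(0) = a_3 = -4
y_4 = S_3(3) = -2
t_q=31/4 is in segment 3 (τ=3/4); S_3(τ)=-8659/2432

y_0=-4 y_1=1 y_2=-2 y_3=-4 y_4=-2
S(31/4) = -8659/2432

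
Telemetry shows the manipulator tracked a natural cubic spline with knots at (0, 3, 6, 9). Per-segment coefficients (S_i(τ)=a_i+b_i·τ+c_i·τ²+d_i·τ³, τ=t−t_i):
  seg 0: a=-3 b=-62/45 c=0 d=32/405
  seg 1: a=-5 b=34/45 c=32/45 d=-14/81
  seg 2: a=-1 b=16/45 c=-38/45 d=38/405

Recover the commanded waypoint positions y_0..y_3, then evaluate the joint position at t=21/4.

y_0=-3 y_1=-5 y_2=-1 y_3=-5
S(21/4) = -267/160

y_0 = S_0(0) = a_0 = -3
y_1 = S_1(0) = a_1 = -5
y_2 = S_2(0) = a_2 = -1
y_3 = S_2(3) = -5
t_q=21/4 is in segment 1 (τ=9/4); S_1(τ)=-267/160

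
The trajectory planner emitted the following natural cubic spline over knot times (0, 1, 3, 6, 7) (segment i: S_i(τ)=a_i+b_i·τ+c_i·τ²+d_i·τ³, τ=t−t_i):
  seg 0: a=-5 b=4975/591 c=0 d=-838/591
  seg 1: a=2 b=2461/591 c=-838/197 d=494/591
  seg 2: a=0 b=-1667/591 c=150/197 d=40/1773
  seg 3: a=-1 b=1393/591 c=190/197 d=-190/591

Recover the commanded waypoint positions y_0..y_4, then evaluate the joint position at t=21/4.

y_0 = S_0(0) = a_0 = -5
y_1 = S_1(0) = a_1 = 2
y_2 = S_2(0) = a_2 = 0
y_3 = S_3(0) = a_3 = -1
y_4 = S_3(1) = 2
t_q=21/4 is in segment 2 (τ=9/4); S_2(τ)=-1761/788

y_0=-5 y_1=2 y_2=0 y_3=-1 y_4=2
S(21/4) = -1761/788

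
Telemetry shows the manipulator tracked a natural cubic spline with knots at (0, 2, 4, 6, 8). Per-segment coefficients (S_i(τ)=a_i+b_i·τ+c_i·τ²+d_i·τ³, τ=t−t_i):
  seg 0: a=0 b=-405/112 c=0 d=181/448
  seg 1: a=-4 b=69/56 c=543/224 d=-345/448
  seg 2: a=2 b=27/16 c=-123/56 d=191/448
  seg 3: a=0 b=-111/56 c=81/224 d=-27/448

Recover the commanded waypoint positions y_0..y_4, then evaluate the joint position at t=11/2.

y_0=0 y_1=-4 y_2=2 y_3=0 y_4=-3
S(11/2) = 3685/3584

y_0 = S_0(0) = a_0 = 0
y_1 = S_1(0) = a_1 = -4
y_2 = S_2(0) = a_2 = 2
y_3 = S_3(0) = a_3 = 0
y_4 = S_3(2) = -3
t_q=11/2 is in segment 2 (τ=3/2); S_2(τ)=3685/3584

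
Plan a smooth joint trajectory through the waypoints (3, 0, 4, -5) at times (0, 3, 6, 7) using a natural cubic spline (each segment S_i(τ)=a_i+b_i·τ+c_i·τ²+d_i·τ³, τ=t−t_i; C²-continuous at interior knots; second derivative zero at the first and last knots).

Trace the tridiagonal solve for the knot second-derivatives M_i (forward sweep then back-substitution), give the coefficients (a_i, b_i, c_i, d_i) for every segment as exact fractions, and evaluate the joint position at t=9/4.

  seg 0: a=3 b=-236/87 c=0 d=149/783
  seg 1: a=0 b=211/87 c=149/87 d=-542/783
  seg 2: a=4 b=-521/87 c=-131/29 d=131/87
S(9/4) = -1737/1856

Δ: Δ0=-1, Δ1=4/3, Δ2=-9
row 1: diag=12, rhs=14; c'=1/4, d'=7/6
row 2: denom=8−3·1/4=29/4; d'=(-62−3·7/6)/(29/4)=-262/29
back: M2=-262/29
back: M1=7/6−1/4·-262/29=298/87
M: M0=0, M1=298/87, M2=-262/29, M3=0
seg 0: a=3, c=M0/2=0, d=(M1−M0)/(6·3)=149/783, b=Δ0−h0·(2M0+M1)/6=-236/87
seg 1: a=0, c=M1/2=149/87, d=(M2−M1)/(6·3)=-542/783, b=Δ1−h1·(2M1+M2)/6=211/87
seg 2: a=4, c=M2/2=-131/29, d=(M3−M2)/(6·1)=131/87, b=Δ2−h2·(2M2+M3)/6=-521/87
t_q=9/4 → seg 0, τ=9/4; S=3+-236/87·τ+0·τ²+149/783·τ³=-1737/1856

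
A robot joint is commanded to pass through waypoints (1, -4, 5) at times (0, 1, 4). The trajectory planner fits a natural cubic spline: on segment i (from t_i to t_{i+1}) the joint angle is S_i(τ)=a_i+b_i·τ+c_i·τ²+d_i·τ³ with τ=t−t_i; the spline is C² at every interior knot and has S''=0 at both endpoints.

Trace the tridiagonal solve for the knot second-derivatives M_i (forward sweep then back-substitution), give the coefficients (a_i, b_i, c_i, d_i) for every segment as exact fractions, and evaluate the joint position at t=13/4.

  seg 0: a=1 b=-6 c=0 d=1
  seg 1: a=-4 b=-3 c=3 d=-1/3
S(13/4) = 41/64

Δ: Δ0=-5, Δ1=3
row 1: diag=8, rhs=48; c'=3/8, d'=6
back: M1=6
M: M0=0, M1=6, M2=0
seg 0: a=1, c=M0/2=0, d=(M1−M0)/(6·1)=1, b=Δ0−h0·(2M0+M1)/6=-6
seg 1: a=-4, c=M1/2=3, d=(M2−M1)/(6·3)=-1/3, b=Δ1−h1·(2M1+M2)/6=-3
t_q=13/4 → seg 1, τ=9/4; S=-4+-3·τ+3·τ²+-1/3·τ³=41/64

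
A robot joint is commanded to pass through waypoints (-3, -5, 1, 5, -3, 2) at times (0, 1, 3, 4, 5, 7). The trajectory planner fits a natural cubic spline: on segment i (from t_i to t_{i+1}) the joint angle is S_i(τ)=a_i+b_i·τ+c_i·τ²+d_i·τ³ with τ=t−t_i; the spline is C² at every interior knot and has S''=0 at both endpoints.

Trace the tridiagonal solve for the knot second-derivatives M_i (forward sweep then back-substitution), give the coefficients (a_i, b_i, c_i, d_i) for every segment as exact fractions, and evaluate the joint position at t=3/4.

Δ: Δ0=-2, Δ1=3, Δ2=4, Δ3=-8, Δ4=5/2
row 1: diag=6, rhs=30; c'=1/3, d'=5
row 2: denom=6−2·1/3=16/3; d'=(6−2·5)/(16/3)=-3/4
row 3: denom=4−1·3/16=61/16; d'=(-72−1·-3/4)/(61/16)=-1140/61
row 4: denom=6−1·16/61=350/61; d'=(63−1·-1140/61)/(350/61)=4983/350
back: M4=4983/350
back: M3=-1140/61−16/61·4983/350=-3924/175
back: M2=-3/4−3/16·-3924/175=1209/350
back: M1=5−1/3·1209/350=1347/350
M: M0=0, M1=1347/350, M2=1209/350, M3=-3924/175, M4=4983/350, M5=0
seg 0: a=-3, c=M0/2=0, d=(M1−M0)/(6·1)=449/700, b=Δ0−h0·(2M0+M1)/6=-1849/700
seg 1: a=-5, c=M1/2=1347/700, d=(M2−M1)/(6·2)=-23/700, b=Δ1−h1·(2M1+M2)/6=-251/350
seg 2: a=1, c=M2/2=1209/700, d=(M3−M2)/(6·1)=-3019/700, b=Δ2−h2·(2M2+M3)/6=461/70
seg 3: a=5, c=M3/2=-1962/175, d=(M4−M3)/(6·1)=611/100, b=Δ3−h3·(2M3+M4)/6=-2029/700
seg 4: a=-3, c=M4/2=4983/700, d=(M5−M4)/(6·2)=-1661/1400, b=Δ4−h4·(2M4+M5)/6=-2447/350
t_q=3/4 → seg 0, τ=3/4; S=-3+-1849/700·τ+0·τ²+449/700·τ³=-30147/6400

  seg 0: a=-3 b=-1849/700 c=0 d=449/700
  seg 1: a=-5 b=-251/350 c=1347/700 d=-23/700
  seg 2: a=1 b=461/70 c=1209/700 d=-3019/700
  seg 3: a=5 b=-2029/700 c=-1962/175 d=611/100
  seg 4: a=-3 b=-2447/350 c=4983/700 d=-1661/1400
S(3/4) = -30147/6400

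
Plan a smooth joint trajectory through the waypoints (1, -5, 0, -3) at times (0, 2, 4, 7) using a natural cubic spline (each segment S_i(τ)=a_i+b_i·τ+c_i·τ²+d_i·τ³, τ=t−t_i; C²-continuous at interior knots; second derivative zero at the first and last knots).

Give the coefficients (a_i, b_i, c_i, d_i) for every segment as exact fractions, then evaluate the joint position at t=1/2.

  seg 0: a=1 b=-88/19 c=0 d=31/76
  seg 1: a=-5 b=5/19 c=93/38 d=-101/152
  seg 2: a=0 b=79/38 c=-117/76 d=13/76
S(1/2) = -769/608

Δ: Δ0=-3, Δ1=5/2, Δ2=-1
row 1: diag=8, rhs=33; c'=1/4, d'=33/8
row 2: denom=10−2·1/4=19/2; d'=(-21−2·33/8)/(19/2)=-117/38
back: M2=-117/38
back: M1=33/8−1/4·-117/38=93/19
M: M0=0, M1=93/19, M2=-117/38, M3=0
seg 0: a=1, c=M0/2=0, d=(M1−M0)/(6·2)=31/76, b=Δ0−h0·(2M0+M1)/6=-88/19
seg 1: a=-5, c=M1/2=93/38, d=(M2−M1)/(6·2)=-101/152, b=Δ1−h1·(2M1+M2)/6=5/19
seg 2: a=0, c=M2/2=-117/76, d=(M3−M2)/(6·3)=13/76, b=Δ2−h2·(2M2+M3)/6=79/38
t_q=1/2 → seg 0, τ=1/2; S=1+-88/19·τ+0·τ²+31/76·τ³=-769/608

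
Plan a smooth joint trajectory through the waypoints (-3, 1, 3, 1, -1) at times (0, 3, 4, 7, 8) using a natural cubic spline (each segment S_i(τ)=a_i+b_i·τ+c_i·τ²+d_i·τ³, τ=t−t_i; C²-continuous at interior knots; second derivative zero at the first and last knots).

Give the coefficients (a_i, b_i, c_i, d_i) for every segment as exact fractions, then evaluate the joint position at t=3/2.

Δ: Δ0=4/3, Δ1=2, Δ2=-2/3, Δ3=-2
row 1: diag=8, rhs=4; c'=1/8, d'=1/2
row 2: denom=8−1·1/8=63/8; d'=(-16−1·1/2)/(63/8)=-44/21
row 3: denom=8−3·8/21=48/7; d'=(-8−3·-44/21)/(48/7)=-1/4
back: M3=-1/4
back: M2=-44/21−8/21·-1/4=-2
back: M1=1/2−1/8·-2=3/4
M: M0=0, M1=3/4, M2=-2, M3=-1/4, M4=0
seg 0: a=-3, c=M0/2=0, d=(M1−M0)/(6·3)=1/24, b=Δ0−h0·(2M0+M1)/6=23/24
seg 1: a=1, c=M1/2=3/8, d=(M2−M1)/(6·1)=-11/24, b=Δ1−h1·(2M1+M2)/6=25/12
seg 2: a=3, c=M2/2=-1, d=(M3−M2)/(6·3)=7/72, b=Δ2−h2·(2M2+M3)/6=35/24
seg 3: a=1, c=M3/2=-1/8, d=(M4−M3)/(6·1)=1/24, b=Δ3−h3·(2M3+M4)/6=-23/12
t_q=3/2 → seg 0, τ=3/2; S=-3+23/24·τ+0·τ²+1/24·τ³=-91/64

  seg 0: a=-3 b=23/24 c=0 d=1/24
  seg 1: a=1 b=25/12 c=3/8 d=-11/24
  seg 2: a=3 b=35/24 c=-1 d=7/72
  seg 3: a=1 b=-23/12 c=-1/8 d=1/24
S(3/2) = -91/64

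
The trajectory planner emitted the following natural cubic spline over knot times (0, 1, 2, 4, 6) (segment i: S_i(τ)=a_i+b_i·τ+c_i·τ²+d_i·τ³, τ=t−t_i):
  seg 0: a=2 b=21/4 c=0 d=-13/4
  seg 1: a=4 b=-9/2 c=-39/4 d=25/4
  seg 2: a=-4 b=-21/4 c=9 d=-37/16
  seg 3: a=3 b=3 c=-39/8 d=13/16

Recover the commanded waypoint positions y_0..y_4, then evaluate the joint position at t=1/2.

y_0=2 y_1=4 y_2=-4 y_3=3 y_4=-4
S(1/2) = 135/32

y_0 = S_0(0) = a_0 = 2
y_1 = S_1(0) = a_1 = 4
y_2 = S_2(0) = a_2 = -4
y_3 = S_3(0) = a_3 = 3
y_4 = S_3(2) = -4
t_q=1/2 is in segment 0 (τ=1/2); S_0(τ)=135/32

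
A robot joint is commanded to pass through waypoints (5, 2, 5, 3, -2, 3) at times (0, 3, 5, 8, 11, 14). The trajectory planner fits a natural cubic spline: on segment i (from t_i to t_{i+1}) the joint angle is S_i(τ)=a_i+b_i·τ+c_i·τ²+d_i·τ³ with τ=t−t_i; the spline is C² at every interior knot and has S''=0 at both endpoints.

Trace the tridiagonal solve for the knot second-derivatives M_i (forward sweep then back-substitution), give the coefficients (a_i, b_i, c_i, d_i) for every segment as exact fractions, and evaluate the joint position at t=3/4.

  seg 0: a=5 b=-1253/660 c=0 d=593/5940
  seg 1: a=2 b=263/330 c=593/660 d=-361/1320
  seg 2: a=5 b=61/55 c=-49/66 d=149/2970
  seg 3: a=3 b=-219/110 c=-16/55 d=79/594
  seg 4: a=-2 b=-8/55 c=299/330 d=-299/2970
S(3/4) = 10189/2816

Δ: Δ0=-1, Δ1=3/2, Δ2=-2/3, Δ3=-5/3, Δ4=5/3
row 1: diag=10, rhs=15; c'=1/5, d'=3/2
row 2: denom=10−2·1/5=48/5; d'=(-13−2·3/2)/(48/5)=-5/3
row 3: denom=12−3·5/16=177/16; d'=(-6−3·-5/3)/(177/16)=-16/177
row 4: denom=12−3·16/59=660/59; d'=(20−3·-16/177)/(660/59)=299/165
back: M4=299/165
back: M3=-16/177−16/59·299/165=-32/55
back: M2=-5/3−5/16·-32/55=-49/33
back: M1=3/2−1/5·-49/33=593/330
M: M0=0, M1=593/330, M2=-49/33, M3=-32/55, M4=299/165, M5=0
seg 0: a=5, c=M0/2=0, d=(M1−M0)/(6·3)=593/5940, b=Δ0−h0·(2M0+M1)/6=-1253/660
seg 1: a=2, c=M1/2=593/660, d=(M2−M1)/(6·2)=-361/1320, b=Δ1−h1·(2M1+M2)/6=263/330
seg 2: a=5, c=M2/2=-49/66, d=(M3−M2)/(6·3)=149/2970, b=Δ2−h2·(2M2+M3)/6=61/55
seg 3: a=3, c=M3/2=-16/55, d=(M4−M3)/(6·3)=79/594, b=Δ3−h3·(2M3+M4)/6=-219/110
seg 4: a=-2, c=M4/2=299/330, d=(M5−M4)/(6·3)=-299/2970, b=Δ4−h4·(2M4+M5)/6=-8/55
t_q=3/4 → seg 0, τ=3/4; S=5+-1253/660·τ+0·τ²+593/5940·τ³=10189/2816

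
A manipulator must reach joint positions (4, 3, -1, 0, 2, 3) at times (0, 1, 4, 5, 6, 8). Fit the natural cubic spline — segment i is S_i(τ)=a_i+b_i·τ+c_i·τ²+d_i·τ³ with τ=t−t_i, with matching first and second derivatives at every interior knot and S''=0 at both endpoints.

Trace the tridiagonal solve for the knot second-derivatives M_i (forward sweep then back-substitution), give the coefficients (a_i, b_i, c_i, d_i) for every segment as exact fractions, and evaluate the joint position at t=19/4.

  seg 0: a=4 b=-6115/7302 c=0 d=-1187/7302
  seg 1: a=3 b=-4838/3651 c=-1187/2434 d=3541/21906
  seg 2: a=-1 b=827/7302 c=1177/1217 d=-587/7302
  seg 3: a=0 b=6595/3651 c=1767/2434 d=-3887/7302
  seg 4: a=2 b=12131/7302 c=-1060/1217 d=530/3651
S(19/4) = -63083/155776

Δ: Δ0=-1, Δ1=-4/3, Δ2=1, Δ3=2, Δ4=1/2
row 1: diag=8, rhs=-2; c'=3/8, d'=-1/4
row 2: denom=8−3·3/8=55/8; d'=(14−3·-1/4)/(55/8)=118/55
row 3: denom=4−1·8/55=212/55; d'=(6−1·118/55)/(212/55)=1
row 4: denom=6−1·55/212=1217/212; d'=(-9−1·1)/(1217/212)=-2120/1217
back: M4=-2120/1217
back: M3=1−55/212·-2120/1217=1767/1217
back: M2=118/55−8/55·1767/1217=2354/1217
back: M1=-1/4−3/8·2354/1217=-1187/1217
M: M0=0, M1=-1187/1217, M2=2354/1217, M3=1767/1217, M4=-2120/1217, M5=0
seg 0: a=4, c=M0/2=0, d=(M1−M0)/(6·1)=-1187/7302, b=Δ0−h0·(2M0+M1)/6=-6115/7302
seg 1: a=3, c=M1/2=-1187/2434, d=(M2−M1)/(6·3)=3541/21906, b=Δ1−h1·(2M1+M2)/6=-4838/3651
seg 2: a=-1, c=M2/2=1177/1217, d=(M3−M2)/(6·1)=-587/7302, b=Δ2−h2·(2M2+M3)/6=827/7302
seg 3: a=0, c=M3/2=1767/2434, d=(M4−M3)/(6·1)=-3887/7302, b=Δ3−h3·(2M3+M4)/6=6595/3651
seg 4: a=2, c=M4/2=-1060/1217, d=(M5−M4)/(6·2)=530/3651, b=Δ4−h4·(2M4+M5)/6=12131/7302
t_q=19/4 → seg 2, τ=3/4; S=-1+827/7302·τ+1177/1217·τ²+-587/7302·τ³=-63083/155776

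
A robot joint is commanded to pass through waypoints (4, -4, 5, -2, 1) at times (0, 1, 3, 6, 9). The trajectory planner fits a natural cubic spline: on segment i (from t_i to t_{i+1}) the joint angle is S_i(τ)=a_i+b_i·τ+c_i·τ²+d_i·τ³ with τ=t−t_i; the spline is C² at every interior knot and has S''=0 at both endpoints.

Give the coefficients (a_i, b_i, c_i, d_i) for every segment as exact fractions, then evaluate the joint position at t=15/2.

Δ: Δ0=-8, Δ1=9/2, Δ2=-7/3, Δ3=1
row 1: diag=6, rhs=75; c'=1/3, d'=25/2
row 2: denom=10−2·1/3=28/3; d'=(-41−2·25/2)/(28/3)=-99/14
row 3: denom=12−3·9/28=309/28; d'=(20−3·-99/14)/(309/28)=1154/309
back: M3=1154/309
back: M2=-99/14−9/28·1154/309=-852/103
back: M1=25/2−1/3·-852/103=3143/206
M: M0=0, M1=3143/206, M2=-852/103, M3=1154/309, M4=0
seg 0: a=4, c=M0/2=0, d=(M1−M0)/(6·1)=3143/1236, b=Δ0−h0·(2M0+M1)/6=-13031/1236
seg 1: a=-4, c=M1/2=3143/412, d=(M2−M1)/(6·2)=-4847/2472, b=Δ1−h1·(2M1+M2)/6=-1801/618
seg 2: a=5, c=M2/2=-426/103, d=(M3−M2)/(6·3)=1855/2781, b=Δ2−h2·(2M2+M3)/6=1258/309
seg 3: a=-2, c=M3/2=577/309, d=(M4−M3)/(6·3)=-577/2781, b=Δ3−h3·(2M3+M4)/6=-845/309
t_q=15/2 → seg 3, τ=3/2; S=-2+-845/309·τ+577/309·τ²+-577/2781·τ³=-2143/824

  seg 0: a=4 b=-13031/1236 c=0 d=3143/1236
  seg 1: a=-4 b=-1801/618 c=3143/412 d=-4847/2472
  seg 2: a=5 b=1258/309 c=-426/103 d=1855/2781
  seg 3: a=-2 b=-845/309 c=577/309 d=-577/2781
S(15/2) = -2143/824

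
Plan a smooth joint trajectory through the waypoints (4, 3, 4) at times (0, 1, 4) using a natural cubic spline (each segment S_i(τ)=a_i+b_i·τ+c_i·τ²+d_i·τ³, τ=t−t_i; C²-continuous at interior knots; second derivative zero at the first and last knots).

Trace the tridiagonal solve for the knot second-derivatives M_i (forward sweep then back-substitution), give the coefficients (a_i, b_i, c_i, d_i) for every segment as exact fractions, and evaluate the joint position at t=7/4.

  seg 0: a=4 b=-7/6 c=0 d=1/6
  seg 1: a=3 b=-2/3 c=1/2 d=-1/18
S(7/4) = 353/128

Δ: Δ0=-1, Δ1=1/3
row 1: diag=8, rhs=8; c'=3/8, d'=1
back: M1=1
M: M0=0, M1=1, M2=0
seg 0: a=4, c=M0/2=0, d=(M1−M0)/(6·1)=1/6, b=Δ0−h0·(2M0+M1)/6=-7/6
seg 1: a=3, c=M1/2=1/2, d=(M2−M1)/(6·3)=-1/18, b=Δ1−h1·(2M1+M2)/6=-2/3
t_q=7/4 → seg 1, τ=3/4; S=3+-2/3·τ+1/2·τ²+-1/18·τ³=353/128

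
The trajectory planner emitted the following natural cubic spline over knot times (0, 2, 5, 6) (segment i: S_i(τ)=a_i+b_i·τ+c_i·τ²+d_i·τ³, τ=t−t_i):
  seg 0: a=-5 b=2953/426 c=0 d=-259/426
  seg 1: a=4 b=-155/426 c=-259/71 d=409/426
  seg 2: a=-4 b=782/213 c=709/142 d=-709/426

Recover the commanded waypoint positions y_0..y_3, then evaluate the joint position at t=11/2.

y_0=-5 y_1=4 y_2=-4 y_3=3
S(11/2) = -1277/1136

y_0 = S_0(0) = a_0 = -5
y_1 = S_1(0) = a_1 = 4
y_2 = S_2(0) = a_2 = -4
y_3 = S_2(1) = 3
t_q=11/2 is in segment 2 (τ=1/2); S_2(τ)=-1277/1136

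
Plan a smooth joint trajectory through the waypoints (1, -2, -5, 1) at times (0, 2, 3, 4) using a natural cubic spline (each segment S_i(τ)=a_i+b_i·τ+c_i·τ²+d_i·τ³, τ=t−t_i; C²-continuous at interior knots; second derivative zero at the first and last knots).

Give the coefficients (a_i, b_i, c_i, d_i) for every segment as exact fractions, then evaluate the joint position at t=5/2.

Δ: Δ0=-3/2, Δ1=-3, Δ2=6
row 1: diag=6, rhs=-9; c'=1/6, d'=-3/2
row 2: denom=4−1·1/6=23/6; d'=(54−1·-3/2)/(23/6)=333/23
back: M2=333/23
back: M1=-3/2−1/6·333/23=-90/23
M: M0=0, M1=-90/23, M2=333/23, M3=0
seg 0: a=1, c=M0/2=0, d=(M1−M0)/(6·2)=-15/46, b=Δ0−h0·(2M0+M1)/6=-9/46
seg 1: a=-2, c=M1/2=-45/23, d=(M2−M1)/(6·1)=141/46, b=Δ1−h1·(2M1+M2)/6=-189/46
seg 2: a=-5, c=M2/2=333/46, d=(M3−M2)/(6·1)=-111/46, b=Δ2−h2·(2M2+M3)/6=27/23
t_q=5/2 → seg 1, τ=1/2; S=-2+-189/46·τ+-45/23·τ²+141/46·τ³=-1531/368

  seg 0: a=1 b=-9/46 c=0 d=-15/46
  seg 1: a=-2 b=-189/46 c=-45/23 d=141/46
  seg 2: a=-5 b=27/23 c=333/46 d=-111/46
S(5/2) = -1531/368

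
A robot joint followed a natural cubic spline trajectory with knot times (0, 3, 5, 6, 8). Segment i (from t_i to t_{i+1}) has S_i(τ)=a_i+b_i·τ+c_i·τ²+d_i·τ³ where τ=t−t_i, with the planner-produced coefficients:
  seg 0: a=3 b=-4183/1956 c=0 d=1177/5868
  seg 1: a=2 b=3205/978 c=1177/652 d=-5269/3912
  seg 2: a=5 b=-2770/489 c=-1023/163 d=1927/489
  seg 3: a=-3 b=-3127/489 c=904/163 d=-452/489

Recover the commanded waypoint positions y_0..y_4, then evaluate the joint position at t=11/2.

y_0=3 y_1=2 y_2=5 y_3=-3 y_4=-1
S(11/2) = 1423/1304

y_0 = S_0(0) = a_0 = 3
y_1 = S_1(0) = a_1 = 2
y_2 = S_2(0) = a_2 = 5
y_3 = S_3(0) = a_3 = -3
y_4 = S_3(2) = -1
t_q=11/2 is in segment 2 (τ=1/2); S_2(τ)=1423/1304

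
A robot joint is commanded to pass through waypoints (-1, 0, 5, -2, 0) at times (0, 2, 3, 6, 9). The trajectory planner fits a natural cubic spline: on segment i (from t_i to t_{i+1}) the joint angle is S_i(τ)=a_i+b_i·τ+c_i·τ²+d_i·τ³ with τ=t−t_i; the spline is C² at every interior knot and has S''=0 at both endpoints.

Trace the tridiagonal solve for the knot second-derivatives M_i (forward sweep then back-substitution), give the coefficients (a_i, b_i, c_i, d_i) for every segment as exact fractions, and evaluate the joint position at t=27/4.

  seg 0: a=-1 b=-361/255 c=0 d=977/2040
  seg 1: a=0 b=2209/510 c=977/340 d=-2249/1020
  seg 2: a=5 b=3533/1020 c=-318/85 d=41/68
  seg 3: a=-2 b=-1379/510 c=573/340 d=-191/1020
S(27/4) = -68739/21760

Δ: Δ0=1/2, Δ1=5, Δ2=-7/3, Δ3=2/3
row 1: diag=6, rhs=27; c'=1/6, d'=9/2
row 2: denom=8−1·1/6=47/6; d'=(-44−1·9/2)/(47/6)=-291/47
row 3: denom=12−3·18/47=510/47; d'=(18−3·-291/47)/(510/47)=573/170
back: M3=573/170
back: M2=-291/47−18/47·573/170=-636/85
back: M1=9/2−1/6·-636/85=977/170
M: M0=0, M1=977/170, M2=-636/85, M3=573/170, M4=0
seg 0: a=-1, c=M0/2=0, d=(M1−M0)/(6·2)=977/2040, b=Δ0−h0·(2M0+M1)/6=-361/255
seg 1: a=0, c=M1/2=977/340, d=(M2−M1)/(6·1)=-2249/1020, b=Δ1−h1·(2M1+M2)/6=2209/510
seg 2: a=5, c=M2/2=-318/85, d=(M3−M2)/(6·3)=41/68, b=Δ2−h2·(2M2+M3)/6=3533/1020
seg 3: a=-2, c=M3/2=573/340, d=(M4−M3)/(6·3)=-191/1020, b=Δ3−h3·(2M3+M4)/6=-1379/510
t_q=27/4 → seg 3, τ=3/4; S=-2+-1379/510·τ+573/340·τ²+-191/1020·τ³=-68739/21760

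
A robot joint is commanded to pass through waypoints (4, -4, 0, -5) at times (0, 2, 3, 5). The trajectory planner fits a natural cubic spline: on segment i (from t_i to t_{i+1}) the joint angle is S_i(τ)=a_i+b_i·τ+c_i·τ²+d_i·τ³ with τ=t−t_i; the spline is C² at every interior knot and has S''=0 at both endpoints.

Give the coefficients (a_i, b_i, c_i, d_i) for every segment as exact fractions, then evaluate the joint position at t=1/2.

  seg 0: a=4 b=-249/35 c=0 d=109/140
  seg 1: a=-4 b=78/35 c=327/70 d=-29/10
  seg 2: a=0 b=201/70 c=-141/35 d=47/70
S(1/2) = 121/224

Δ: Δ0=-4, Δ1=4, Δ2=-5/2
row 1: diag=6, rhs=48; c'=1/6, d'=8
row 2: denom=6−1·1/6=35/6; d'=(-39−1·8)/(35/6)=-282/35
back: M2=-282/35
back: M1=8−1/6·-282/35=327/35
M: M0=0, M1=327/35, M2=-282/35, M3=0
seg 0: a=4, c=M0/2=0, d=(M1−M0)/(6·2)=109/140, b=Δ0−h0·(2M0+M1)/6=-249/35
seg 1: a=-4, c=M1/2=327/70, d=(M2−M1)/(6·1)=-29/10, b=Δ1−h1·(2M1+M2)/6=78/35
seg 2: a=0, c=M2/2=-141/35, d=(M3−M2)/(6·2)=47/70, b=Δ2−h2·(2M2+M3)/6=201/70
t_q=1/2 → seg 0, τ=1/2; S=4+-249/35·τ+0·τ²+109/140·τ³=121/224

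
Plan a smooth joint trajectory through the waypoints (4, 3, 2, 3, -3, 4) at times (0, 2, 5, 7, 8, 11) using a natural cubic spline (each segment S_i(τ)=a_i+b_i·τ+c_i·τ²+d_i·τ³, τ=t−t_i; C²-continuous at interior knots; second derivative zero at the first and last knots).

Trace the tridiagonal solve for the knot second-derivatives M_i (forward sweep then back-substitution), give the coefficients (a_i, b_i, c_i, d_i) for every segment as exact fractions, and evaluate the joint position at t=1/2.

  seg 0: a=4 b=-777/2638 c=0 d=-271/5276
  seg 1: a=3 b=-2403/2638 c=-813/2638 d=5944/35613
  seg 2: a=2 b=4607/2638 c=9449/7914 d=-14381/15828
  seg 3: a=3 b=-34669/7914 c=-16847/3957 d=20879/7914
  seg 4: a=-3 b=-6570/1319 c=28943/7914 d=-28943/71226
S(1/2) = 162345/42208

Δ: Δ0=-1/2, Δ1=-1/3, Δ2=1/2, Δ3=-6, Δ4=7/3
row 1: diag=10, rhs=1; c'=3/10, d'=1/10
row 2: denom=10−3·3/10=91/10; d'=(5−3·1/10)/(91/10)=47/91
row 3: denom=6−2·20/91=506/91; d'=(-39−2·47/91)/(506/91)=-3643/506
row 4: denom=8−1·91/506=3957/506; d'=(50−1·-3643/506)/(3957/506)=28943/3957
back: M4=28943/3957
back: M3=-3643/506−91/506·28943/3957=-33694/3957
back: M2=47/91−20/91·-33694/3957=9449/3957
back: M1=1/10−3/10·9449/3957=-813/1319
M: M0=0, M1=-813/1319, M2=9449/3957, M3=-33694/3957, M4=28943/3957, M5=0
seg 0: a=4, c=M0/2=0, d=(M1−M0)/(6·2)=-271/5276, b=Δ0−h0·(2M0+M1)/6=-777/2638
seg 1: a=3, c=M1/2=-813/2638, d=(M2−M1)/(6·3)=5944/35613, b=Δ1−h1·(2M1+M2)/6=-2403/2638
seg 2: a=2, c=M2/2=9449/7914, d=(M3−M2)/(6·2)=-14381/15828, b=Δ2−h2·(2M2+M3)/6=4607/2638
seg 3: a=3, c=M3/2=-16847/3957, d=(M4−M3)/(6·1)=20879/7914, b=Δ3−h3·(2M3+M4)/6=-34669/7914
seg 4: a=-3, c=M4/2=28943/7914, d=(M5−M4)/(6·3)=-28943/71226, b=Δ4−h4·(2M4+M5)/6=-6570/1319
t_q=1/2 → seg 0, τ=1/2; S=4+-777/2638·τ+0·τ²+-271/5276·τ³=162345/42208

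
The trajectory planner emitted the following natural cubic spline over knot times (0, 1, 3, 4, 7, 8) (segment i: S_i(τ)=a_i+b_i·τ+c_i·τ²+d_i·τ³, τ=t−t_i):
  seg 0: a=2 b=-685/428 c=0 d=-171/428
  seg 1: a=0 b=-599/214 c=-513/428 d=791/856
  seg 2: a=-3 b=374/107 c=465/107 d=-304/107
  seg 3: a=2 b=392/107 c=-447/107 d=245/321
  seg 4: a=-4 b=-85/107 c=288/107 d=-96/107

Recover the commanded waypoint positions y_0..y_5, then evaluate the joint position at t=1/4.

y_0 = S_0(0) = a_0 = 2
y_1 = S_1(0) = a_1 = 0
y_2 = S_2(0) = a_2 = -3
y_3 = S_3(0) = a_3 = 2
y_4 = S_4(0) = a_4 = -4
y_5 = S_4(1) = -3
t_q=1/4 is in segment 0 (τ=1/4); S_0(τ)=43653/27392

y_0=2 y_1=0 y_2=-3 y_3=2 y_4=-4 y_5=-3
S(1/4) = 43653/27392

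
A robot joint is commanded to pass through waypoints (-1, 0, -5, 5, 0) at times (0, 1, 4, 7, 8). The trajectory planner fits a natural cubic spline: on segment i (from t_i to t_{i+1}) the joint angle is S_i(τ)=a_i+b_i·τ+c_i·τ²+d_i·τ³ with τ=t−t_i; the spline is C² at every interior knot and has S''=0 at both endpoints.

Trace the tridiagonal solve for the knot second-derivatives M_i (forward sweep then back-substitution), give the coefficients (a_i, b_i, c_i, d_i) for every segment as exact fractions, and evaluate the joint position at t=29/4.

Δ: Δ0=1, Δ1=-5/3, Δ2=10/3, Δ3=-5
row 1: diag=8, rhs=-16; c'=3/8, d'=-2
row 2: denom=12−3·3/8=87/8; d'=(30−3·-2)/(87/8)=96/29
row 3: denom=8−3·8/29=208/29; d'=(-50−3·96/29)/(208/29)=-869/104
back: M3=-869/104
back: M2=96/29−8/29·-869/104=73/13
back: M1=-2−3/8·73/13=-427/104
M: M0=0, M1=-427/104, M2=73/13, M3=-869/104, M4=0
seg 0: a=-1, c=M0/2=0, d=(M1−M0)/(6·1)=-427/624, b=Δ0−h0·(2M0+M1)/6=1051/624
seg 1: a=0, c=M1/2=-427/208, d=(M2−M1)/(6·3)=337/624, b=Δ1−h1·(2M1+M2)/6=-115/312
seg 2: a=-5, c=M2/2=73/26, d=(M3−M2)/(6·3)=-1453/1872, b=Δ2−h2·(2M2+M3)/6=91/48
seg 3: a=5, c=M3/2=-869/208, d=(M4−M3)/(6·1)=869/624, b=Δ3−h3·(2M3+M4)/6=-691/312
t_q=29/4 → seg 3, τ=1/4; S=5+-691/312·τ+-869/208·τ²+869/624·τ³=56003/13312

  seg 0: a=-1 b=1051/624 c=0 d=-427/624
  seg 1: a=0 b=-115/312 c=-427/208 d=337/624
  seg 2: a=-5 b=91/48 c=73/26 d=-1453/1872
  seg 3: a=5 b=-691/312 c=-869/208 d=869/624
S(29/4) = 56003/13312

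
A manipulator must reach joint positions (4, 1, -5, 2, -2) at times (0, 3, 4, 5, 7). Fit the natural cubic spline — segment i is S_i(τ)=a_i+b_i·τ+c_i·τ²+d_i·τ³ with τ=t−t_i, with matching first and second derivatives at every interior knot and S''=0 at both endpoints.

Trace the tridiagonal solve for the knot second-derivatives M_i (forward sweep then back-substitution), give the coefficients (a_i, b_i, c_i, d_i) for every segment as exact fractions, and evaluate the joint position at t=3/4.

  seg 0: a=4 b=214/89 c=0 d=-101/267
  seg 1: a=1 b=-695/89 c=-303/89 d=464/89
  seg 2: a=-5 b=91/89 c=1089/89 d=-557/89
  seg 3: a=2 b=598/89 c=-582/89 d=97/89
S(3/4) = 32147/5696

Δ: Δ0=-1, Δ1=-6, Δ2=7, Δ3=-2
row 1: diag=8, rhs=-30; c'=1/8, d'=-15/4
row 2: denom=4−1·1/8=31/8; d'=(78−1·-15/4)/(31/8)=654/31
row 3: denom=6−1·8/31=178/31; d'=(-54−1·654/31)/(178/31)=-1164/89
back: M3=-1164/89
back: M2=654/31−8/31·-1164/89=2178/89
back: M1=-15/4−1/8·2178/89=-606/89
M: M0=0, M1=-606/89, M2=2178/89, M3=-1164/89, M4=0
seg 0: a=4, c=M0/2=0, d=(M1−M0)/(6·3)=-101/267, b=Δ0−h0·(2M0+M1)/6=214/89
seg 1: a=1, c=M1/2=-303/89, d=(M2−M1)/(6·1)=464/89, b=Δ1−h1·(2M1+M2)/6=-695/89
seg 2: a=-5, c=M2/2=1089/89, d=(M3−M2)/(6·1)=-557/89, b=Δ2−h2·(2M2+M3)/6=91/89
seg 3: a=2, c=M3/2=-582/89, d=(M4−M3)/(6·2)=97/89, b=Δ3−h3·(2M3+M4)/6=598/89
t_q=3/4 → seg 0, τ=3/4; S=4+214/89·τ+0·τ²+-101/267·τ³=32147/5696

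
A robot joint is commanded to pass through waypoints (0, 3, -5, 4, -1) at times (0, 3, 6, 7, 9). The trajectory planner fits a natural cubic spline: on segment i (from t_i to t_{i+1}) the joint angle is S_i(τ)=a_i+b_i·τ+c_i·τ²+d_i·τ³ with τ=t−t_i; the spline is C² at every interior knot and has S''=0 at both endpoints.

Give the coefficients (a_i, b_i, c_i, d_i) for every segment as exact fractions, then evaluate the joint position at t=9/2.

Δ: Δ0=1, Δ1=-8/3, Δ2=9, Δ3=-5/2
row 1: diag=12, rhs=-22; c'=1/4, d'=-11/6
row 2: denom=8−3·1/4=29/4; d'=(70−3·-11/6)/(29/4)=302/29
row 3: denom=6−1·4/29=170/29; d'=(-69−1·302/29)/(170/29)=-2303/170
back: M3=-2303/170
back: M2=302/29−4/29·-2303/170=1044/85
back: M1=-11/6−1/4·1044/85=-2501/510
M: M0=0, M1=-2501/510, M2=1044/85, M3=-2303/170, M4=0
seg 0: a=0, c=M0/2=0, d=(M1−M0)/(6·3)=-2501/9180, b=Δ0−h0·(2M0+M1)/6=3521/1020
seg 1: a=3, c=M1/2=-2501/1020, d=(M2−M1)/(6·3)=1753/1836, b=Δ1−h1·(2M1+M2)/6=-1991/510
seg 2: a=-5, c=M2/2=522/85, d=(M3−M2)/(6·1)=-4391/1020, b=Δ2−h2·(2M2+M3)/6=7307/1020
seg 3: a=4, c=M3/2=-2303/340, d=(M4−M3)/(6·2)=2303/2040, b=Δ3−h3·(2M3+M4)/6=3331/510
t_q=9/2 → seg 1, τ=3/2; S=3+-1991/510·τ+-2501/1020·τ²+1753/1836·τ³=-14009/2720

  seg 0: a=0 b=3521/1020 c=0 d=-2501/9180
  seg 1: a=3 b=-1991/510 c=-2501/1020 d=1753/1836
  seg 2: a=-5 b=7307/1020 c=522/85 d=-4391/1020
  seg 3: a=4 b=3331/510 c=-2303/340 d=2303/2040
S(9/2) = -14009/2720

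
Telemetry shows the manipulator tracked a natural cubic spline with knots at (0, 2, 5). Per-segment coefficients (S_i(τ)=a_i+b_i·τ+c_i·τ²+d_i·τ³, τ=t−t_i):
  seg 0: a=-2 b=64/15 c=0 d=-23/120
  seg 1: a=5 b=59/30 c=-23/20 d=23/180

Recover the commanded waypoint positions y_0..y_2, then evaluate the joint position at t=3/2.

y_0=-2 y_1=5 y_2=4
S(3/2) = 1201/320

y_0 = S_0(0) = a_0 = -2
y_1 = S_1(0) = a_1 = 5
y_2 = S_1(3) = 4
t_q=3/2 is in segment 0 (τ=3/2); S_0(τ)=1201/320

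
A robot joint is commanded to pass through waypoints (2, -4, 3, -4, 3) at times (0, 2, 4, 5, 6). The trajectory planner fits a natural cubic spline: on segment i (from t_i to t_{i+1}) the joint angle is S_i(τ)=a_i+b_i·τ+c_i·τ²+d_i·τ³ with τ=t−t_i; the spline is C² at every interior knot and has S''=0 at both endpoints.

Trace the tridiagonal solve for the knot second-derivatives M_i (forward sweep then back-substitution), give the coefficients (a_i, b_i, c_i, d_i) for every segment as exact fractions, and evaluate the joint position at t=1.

  seg 0: a=2 b=-1027/168 c=0 d=523/672
  seg 1: a=-4 b=271/84 c=523/112 d=-1523/672
  seg 2: a=3 b=-127/24 c=-125/14 d=1213/168
  seg 3: a=-4 b=-125/84 c=713/56 d=-713/168
S(1) = -747/224

Δ: Δ0=-3, Δ1=7/2, Δ2=-7, Δ3=7
row 1: diag=8, rhs=39; c'=1/4, d'=39/8
row 2: denom=6−2·1/4=11/2; d'=(-63−2·39/8)/(11/2)=-291/22
row 3: denom=4−1·2/11=42/11; d'=(84−1·-291/22)/(42/11)=713/28
back: M3=713/28
back: M2=-291/22−2/11·713/28=-125/7
back: M1=39/8−1/4·-125/7=523/56
M: M0=0, M1=523/56, M2=-125/7, M3=713/28, M4=0
seg 0: a=2, c=M0/2=0, d=(M1−M0)/(6·2)=523/672, b=Δ0−h0·(2M0+M1)/6=-1027/168
seg 1: a=-4, c=M1/2=523/112, d=(M2−M1)/(6·2)=-1523/672, b=Δ1−h1·(2M1+M2)/6=271/84
seg 2: a=3, c=M2/2=-125/14, d=(M3−M2)/(6·1)=1213/168, b=Δ2−h2·(2M2+M3)/6=-127/24
seg 3: a=-4, c=M3/2=713/56, d=(M4−M3)/(6·1)=-713/168, b=Δ3−h3·(2M3+M4)/6=-125/84
t_q=1 → seg 0, τ=1; S=2+-1027/168·τ+0·τ²+523/672·τ³=-747/224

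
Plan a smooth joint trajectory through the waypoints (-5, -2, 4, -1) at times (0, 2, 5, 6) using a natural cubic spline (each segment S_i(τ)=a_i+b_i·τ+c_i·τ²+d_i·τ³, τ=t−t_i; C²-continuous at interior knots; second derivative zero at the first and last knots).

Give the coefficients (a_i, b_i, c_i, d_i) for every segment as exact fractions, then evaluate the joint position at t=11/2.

  seg 0: a=-5 b=113/142 c=0 d=25/142
  seg 1: a=-2 b=413/142 c=75/71 d=-193/426
  seg 2: a=4 b=-212/71 c=-429/142 d=143/142
S(11/2) = 2133/1136

Δ: Δ0=3/2, Δ1=2, Δ2=-5
row 1: diag=10, rhs=3; c'=3/10, d'=3/10
row 2: denom=8−3·3/10=71/10; d'=(-42−3·3/10)/(71/10)=-429/71
back: M2=-429/71
back: M1=3/10−3/10·-429/71=150/71
M: M0=0, M1=150/71, M2=-429/71, M3=0
seg 0: a=-5, c=M0/2=0, d=(M1−M0)/(6·2)=25/142, b=Δ0−h0·(2M0+M1)/6=113/142
seg 1: a=-2, c=M1/2=75/71, d=(M2−M1)/(6·3)=-193/426, b=Δ1−h1·(2M1+M2)/6=413/142
seg 2: a=4, c=M2/2=-429/142, d=(M3−M2)/(6·1)=143/142, b=Δ2−h2·(2M2+M3)/6=-212/71
t_q=11/2 → seg 2, τ=1/2; S=4+-212/71·τ+-429/142·τ²+143/142·τ³=2133/1136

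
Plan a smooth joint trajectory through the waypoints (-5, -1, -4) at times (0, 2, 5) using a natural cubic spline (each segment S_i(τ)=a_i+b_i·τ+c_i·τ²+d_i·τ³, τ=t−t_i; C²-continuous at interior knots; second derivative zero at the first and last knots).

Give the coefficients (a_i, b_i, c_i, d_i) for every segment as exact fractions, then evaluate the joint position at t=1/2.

Δ: Δ0=2, Δ1=-1
row 1: diag=10, rhs=-18; c'=3/10, d'=-9/5
back: M1=-9/5
M: M0=0, M1=-9/5, M2=0
seg 0: a=-5, c=M0/2=0, d=(M1−M0)/(6·2)=-3/20, b=Δ0−h0·(2M0+M1)/6=13/5
seg 1: a=-1, c=M1/2=-9/10, d=(M2−M1)/(6·3)=1/10, b=Δ1−h1·(2M1+M2)/6=4/5
t_q=1/2 → seg 0, τ=1/2; S=-5+13/5·τ+0·τ²+-3/20·τ³=-119/32

  seg 0: a=-5 b=13/5 c=0 d=-3/20
  seg 1: a=-1 b=4/5 c=-9/10 d=1/10
S(1/2) = -119/32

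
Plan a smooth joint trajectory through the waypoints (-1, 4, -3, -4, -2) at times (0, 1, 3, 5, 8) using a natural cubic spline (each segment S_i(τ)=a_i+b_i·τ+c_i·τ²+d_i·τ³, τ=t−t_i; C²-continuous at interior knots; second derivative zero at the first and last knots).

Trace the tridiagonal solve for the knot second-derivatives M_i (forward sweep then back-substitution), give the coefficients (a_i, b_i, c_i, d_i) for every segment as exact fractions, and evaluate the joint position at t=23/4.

  seg 0: a=-1 b=1043/156 c=0 d=-263/156
  seg 1: a=4 b=127/78 c=-263/52 d=389/312
  seg 2: a=-3 b=-142/39 c=63/26 d=-133/312
  seg 3: a=-4 b=73/78 c=-7/52 d=7/468
S(23/4) = -11207/3328

Δ: Δ0=5, Δ1=-7/2, Δ2=-1/2, Δ3=2/3
row 1: diag=6, rhs=-51; c'=1/3, d'=-17/2
row 2: denom=8−2·1/3=22/3; d'=(18−2·-17/2)/(22/3)=105/22
row 3: denom=10−2·3/11=104/11; d'=(7−2·105/22)/(104/11)=-7/26
back: M3=-7/26
back: M2=105/22−3/11·-7/26=63/13
back: M1=-17/2−1/3·63/13=-263/26
M: M0=0, M1=-263/26, M2=63/13, M3=-7/26, M4=0
seg 0: a=-1, c=M0/2=0, d=(M1−M0)/(6·1)=-263/156, b=Δ0−h0·(2M0+M1)/6=1043/156
seg 1: a=4, c=M1/2=-263/52, d=(M2−M1)/(6·2)=389/312, b=Δ1−h1·(2M1+M2)/6=127/78
seg 2: a=-3, c=M2/2=63/26, d=(M3−M2)/(6·2)=-133/312, b=Δ2−h2·(2M2+M3)/6=-142/39
seg 3: a=-4, c=M3/2=-7/52, d=(M4−M3)/(6·3)=7/468, b=Δ3−h3·(2M3+M4)/6=73/78
t_q=23/4 → seg 3, τ=3/4; S=-4+73/78·τ+-7/52·τ²+7/468·τ³=-11207/3328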